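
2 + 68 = 70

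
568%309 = 259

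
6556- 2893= 3663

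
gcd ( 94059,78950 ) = 1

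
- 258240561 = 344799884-603040445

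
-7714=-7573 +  - 141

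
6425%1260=125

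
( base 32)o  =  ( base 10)24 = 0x18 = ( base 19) 15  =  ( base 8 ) 30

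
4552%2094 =364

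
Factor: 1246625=5^3*9973^1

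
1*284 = 284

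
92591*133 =12314603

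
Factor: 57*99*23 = 129789  =  3^3*11^1 * 19^1*23^1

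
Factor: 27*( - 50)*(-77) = 103950 =2^1*3^3 * 5^2*7^1 * 11^1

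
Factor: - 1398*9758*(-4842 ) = 66053033928= 2^3*3^3*7^1*17^1*41^1*233^1 * 269^1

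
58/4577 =58/4577 =0.01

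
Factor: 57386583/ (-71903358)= - 2^( - 1)*3^1*37^ (-1 )*107^( - 1)*1009^(-1)*2125429^1 = - 6376287/7989262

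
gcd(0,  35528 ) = 35528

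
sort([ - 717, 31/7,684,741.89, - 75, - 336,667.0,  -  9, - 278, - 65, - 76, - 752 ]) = [  -  752, - 717, - 336, - 278,- 76,-75, -65,  -  9, 31/7,667.0,684, 741.89]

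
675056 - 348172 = 326884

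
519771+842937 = 1362708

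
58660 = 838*70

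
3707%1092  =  431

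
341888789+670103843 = 1011992632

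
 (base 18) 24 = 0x28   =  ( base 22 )1i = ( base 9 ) 44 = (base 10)40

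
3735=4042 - 307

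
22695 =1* 22695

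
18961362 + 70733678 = 89695040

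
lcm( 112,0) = 0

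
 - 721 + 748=27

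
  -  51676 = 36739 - 88415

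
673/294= 673/294 = 2.29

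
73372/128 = 573 + 7/32 = 573.22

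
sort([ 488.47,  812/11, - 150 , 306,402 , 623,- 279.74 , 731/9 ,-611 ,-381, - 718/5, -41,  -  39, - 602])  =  [ -611, - 602  , - 381, - 279.74, - 150, - 718/5,-41,-39,812/11 , 731/9,  306 , 402, 488.47, 623 ] 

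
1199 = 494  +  705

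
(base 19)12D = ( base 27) f7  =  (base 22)IG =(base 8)634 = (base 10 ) 412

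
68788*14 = 963032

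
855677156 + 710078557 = 1565755713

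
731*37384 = 27327704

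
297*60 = 17820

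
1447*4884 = 7067148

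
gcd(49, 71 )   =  1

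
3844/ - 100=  - 961/25  =  -38.44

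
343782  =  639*538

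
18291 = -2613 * ( - 7) 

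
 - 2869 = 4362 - 7231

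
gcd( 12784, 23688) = 376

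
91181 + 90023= 181204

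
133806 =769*174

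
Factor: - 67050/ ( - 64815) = 2^1 * 3^1*5^1*29^(-1) = 30/29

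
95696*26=2488096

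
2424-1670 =754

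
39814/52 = 19907/26 = 765.65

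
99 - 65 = 34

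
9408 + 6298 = 15706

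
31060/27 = 31060/27 = 1150.37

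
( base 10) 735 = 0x2DF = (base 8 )1337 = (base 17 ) 294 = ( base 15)340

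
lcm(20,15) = 60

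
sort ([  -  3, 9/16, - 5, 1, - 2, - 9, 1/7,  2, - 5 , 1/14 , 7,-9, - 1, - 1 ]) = [ - 9, - 9, - 5 ,-5, - 3, - 2,  -  1, - 1, 1/14,1/7, 9/16, 1, 2, 7]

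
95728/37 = 95728/37 = 2587.24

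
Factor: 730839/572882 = 2^(- 1)*3^1*97^(- 1)*2953^(  -  1)*243613^1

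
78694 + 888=79582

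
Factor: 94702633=883^1 * 107251^1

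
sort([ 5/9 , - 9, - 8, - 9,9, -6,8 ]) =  [-9 , - 9  , - 8, - 6, 5/9,8, 9 ] 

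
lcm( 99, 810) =8910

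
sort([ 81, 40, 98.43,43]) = [ 40,43,81,98.43 ] 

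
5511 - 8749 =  - 3238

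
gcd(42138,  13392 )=18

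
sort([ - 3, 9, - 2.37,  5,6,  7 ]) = [ - 3, - 2.37, 5,6,7,9 ] 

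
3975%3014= 961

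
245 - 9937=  - 9692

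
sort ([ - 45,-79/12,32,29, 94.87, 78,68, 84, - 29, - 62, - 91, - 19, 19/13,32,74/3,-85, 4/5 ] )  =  [-91, - 85,-62, - 45  ,-29, - 19, - 79/12,4/5 , 19/13, 74/3,29,32, 32 , 68,  78,84,94.87 ] 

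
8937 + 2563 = 11500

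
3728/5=745 + 3/5  =  745.60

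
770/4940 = 77/494 =0.16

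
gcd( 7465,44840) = 5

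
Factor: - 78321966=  - 2^1*3^1*1607^1 * 8123^1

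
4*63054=252216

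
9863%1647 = 1628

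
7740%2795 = 2150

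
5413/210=25+163/210=   25.78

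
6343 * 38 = 241034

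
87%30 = 27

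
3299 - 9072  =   - 5773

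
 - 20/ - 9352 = 5/2338 = 0.00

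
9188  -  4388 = 4800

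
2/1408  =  1/704 = 0.00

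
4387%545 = 27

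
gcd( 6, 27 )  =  3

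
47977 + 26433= 74410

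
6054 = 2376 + 3678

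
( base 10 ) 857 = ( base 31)RK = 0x359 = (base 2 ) 1101011001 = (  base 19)272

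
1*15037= 15037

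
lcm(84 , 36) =252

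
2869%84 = 13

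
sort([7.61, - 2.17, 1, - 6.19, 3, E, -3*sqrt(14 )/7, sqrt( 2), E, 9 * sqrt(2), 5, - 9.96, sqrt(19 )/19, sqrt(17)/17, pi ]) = [ - 9.96,-6.19, - 2.17 , - 3 * sqrt( 14)/7, sqrt( 19) /19, sqrt( 17 ) /17, 1 , sqrt(2 ), E, E,3, pi , 5,7.61, 9*sqrt(2) ]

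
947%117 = 11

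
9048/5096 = 1 + 38/49 = 1.78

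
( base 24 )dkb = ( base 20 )jij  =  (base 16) 1f2b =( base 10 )7979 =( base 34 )6UN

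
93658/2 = 46829 = 46829.00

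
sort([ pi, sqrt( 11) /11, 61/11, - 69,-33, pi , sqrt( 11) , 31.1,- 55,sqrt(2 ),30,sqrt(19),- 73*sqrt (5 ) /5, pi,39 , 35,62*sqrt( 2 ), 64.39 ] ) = [ - 69,-55, - 33,- 73*sqrt(5) /5, sqrt(11)/11,sqrt( 2 ),  pi,pi, pi,sqrt (11 ), sqrt( 19 ),  61/11, 30,31.1,35, 39,64.39,62*sqrt( 2 )]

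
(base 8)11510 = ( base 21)B41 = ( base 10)4936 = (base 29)5p6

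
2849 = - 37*( - 77)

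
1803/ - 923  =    -  2 + 43/923 = - 1.95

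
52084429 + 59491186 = 111575615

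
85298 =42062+43236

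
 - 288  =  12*( - 24 )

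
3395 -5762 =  - 2367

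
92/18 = 5+1/9  =  5.11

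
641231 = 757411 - 116180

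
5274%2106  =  1062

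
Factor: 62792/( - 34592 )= - 2^(-2)*23^( - 1 )*167^1=- 167/92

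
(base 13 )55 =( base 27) 2G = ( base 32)26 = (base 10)70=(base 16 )46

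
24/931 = 24/931=0.03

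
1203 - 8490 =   -  7287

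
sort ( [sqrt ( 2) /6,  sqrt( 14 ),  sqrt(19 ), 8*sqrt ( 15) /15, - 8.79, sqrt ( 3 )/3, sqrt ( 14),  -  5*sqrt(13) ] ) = [ - 5*sqrt( 13 ),-8.79,sqrt( 2) /6, sqrt(3 )/3,8*sqrt(15 ) /15, sqrt(14 ),sqrt( 14 ),sqrt(19 ) ] 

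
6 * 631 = 3786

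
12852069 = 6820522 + 6031547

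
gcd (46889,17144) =1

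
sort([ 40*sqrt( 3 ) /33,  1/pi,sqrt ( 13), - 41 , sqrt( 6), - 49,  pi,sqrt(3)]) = [  -  49,-41, 1/pi, sqrt(3), 40*sqrt(3)/33,sqrt( 6) , pi,sqrt( 13) ]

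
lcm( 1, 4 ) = 4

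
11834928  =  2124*5572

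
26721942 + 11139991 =37861933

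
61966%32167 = 29799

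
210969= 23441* 9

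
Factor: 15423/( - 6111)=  - 3^ ( - 1)*7^( - 1) * 53^1 = -53/21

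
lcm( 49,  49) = 49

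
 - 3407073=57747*(-59 ) 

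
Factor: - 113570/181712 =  - 5/8 =-2^( - 3)*5^1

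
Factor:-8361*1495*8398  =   - 104972438610 = - 2^1*3^2*5^1*13^2*17^1*19^1*23^1*929^1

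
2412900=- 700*( - 3447 )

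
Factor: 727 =727^1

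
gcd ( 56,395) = 1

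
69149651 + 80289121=149438772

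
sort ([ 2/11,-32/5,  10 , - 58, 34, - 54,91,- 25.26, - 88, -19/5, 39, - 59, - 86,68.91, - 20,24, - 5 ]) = [ - 88, - 86,- 59, - 58 , - 54, - 25.26, - 20, - 32/5 ,-5, - 19/5 , 2/11,10,24,34,39,68.91,91 ] 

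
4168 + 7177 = 11345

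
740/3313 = 740/3313  =  0.22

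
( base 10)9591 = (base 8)22567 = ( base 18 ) 1BAF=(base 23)I30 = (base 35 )7t1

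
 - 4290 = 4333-8623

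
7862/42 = 187 +4/21 = 187.19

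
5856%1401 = 252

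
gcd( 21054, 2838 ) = 66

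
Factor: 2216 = 2^3*277^1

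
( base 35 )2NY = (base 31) 3d3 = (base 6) 23121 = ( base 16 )CD9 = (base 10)3289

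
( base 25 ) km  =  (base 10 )522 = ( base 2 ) 1000001010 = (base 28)II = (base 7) 1344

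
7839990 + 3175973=11015963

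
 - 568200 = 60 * (- 9470)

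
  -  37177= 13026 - 50203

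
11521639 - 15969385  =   - 4447746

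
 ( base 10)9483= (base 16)250b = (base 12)55A3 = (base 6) 111523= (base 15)2c23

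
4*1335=5340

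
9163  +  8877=18040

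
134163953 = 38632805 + 95531148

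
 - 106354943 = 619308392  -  725663335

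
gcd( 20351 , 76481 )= 1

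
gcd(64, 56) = 8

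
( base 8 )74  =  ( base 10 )60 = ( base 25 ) 2a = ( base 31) 1T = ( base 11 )55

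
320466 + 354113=674579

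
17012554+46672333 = 63684887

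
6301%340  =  181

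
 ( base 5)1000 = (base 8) 175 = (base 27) 4h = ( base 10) 125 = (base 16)7D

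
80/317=80/317 = 0.25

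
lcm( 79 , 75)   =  5925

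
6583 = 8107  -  1524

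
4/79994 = 2/39997 = 0.00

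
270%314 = 270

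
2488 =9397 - 6909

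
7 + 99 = 106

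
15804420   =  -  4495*(-3516)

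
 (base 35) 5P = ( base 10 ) 200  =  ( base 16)C8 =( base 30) 6K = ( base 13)125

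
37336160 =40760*916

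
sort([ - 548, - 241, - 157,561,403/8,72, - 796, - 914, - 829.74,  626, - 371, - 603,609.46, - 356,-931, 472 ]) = [ - 931, - 914, - 829.74, - 796,  -  603,  -  548, - 371,-356, - 241, - 157,403/8, 72,472,561,  609.46,626] 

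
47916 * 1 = 47916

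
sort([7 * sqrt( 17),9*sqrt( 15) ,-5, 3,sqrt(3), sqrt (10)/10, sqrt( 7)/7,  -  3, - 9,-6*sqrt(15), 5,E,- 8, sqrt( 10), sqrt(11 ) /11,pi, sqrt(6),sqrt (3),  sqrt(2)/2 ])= [ - 6*sqrt(15), - 9, - 8,-5, -3, sqrt( 11 ) /11 , sqrt( 10)/10, sqrt ( 7)/7,sqrt( 2)/2,sqrt( 3),  sqrt( 3 ) , sqrt(6), E, 3, pi, sqrt ( 10), 5 , 7 * sqrt( 17), 9*sqrt (15)] 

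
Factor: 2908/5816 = 2^( - 1 ) = 1/2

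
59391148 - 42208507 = 17182641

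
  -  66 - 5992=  - 6058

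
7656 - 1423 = 6233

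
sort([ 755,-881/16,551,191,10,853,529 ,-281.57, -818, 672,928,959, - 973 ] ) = [ - 973,-818,-281.57, - 881/16,10,191, 529,551,672,755, 853, 928,959 ] 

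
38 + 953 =991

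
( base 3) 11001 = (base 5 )414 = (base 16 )6d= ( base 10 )109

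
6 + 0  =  6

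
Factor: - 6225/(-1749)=5^2*11^(-1 )*53^ ( - 1) * 83^1 =2075/583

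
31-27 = 4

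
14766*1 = 14766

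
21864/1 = 21864 = 21864.00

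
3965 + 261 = 4226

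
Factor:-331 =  - 331^1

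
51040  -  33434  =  17606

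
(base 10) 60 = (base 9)66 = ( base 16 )3C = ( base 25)2A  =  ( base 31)1t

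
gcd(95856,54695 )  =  1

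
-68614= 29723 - 98337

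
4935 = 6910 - 1975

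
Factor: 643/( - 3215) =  - 5^( - 1 ) = -1/5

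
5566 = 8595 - 3029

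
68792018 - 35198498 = 33593520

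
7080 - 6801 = 279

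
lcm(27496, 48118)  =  192472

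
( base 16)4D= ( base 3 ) 2212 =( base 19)41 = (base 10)77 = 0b1001101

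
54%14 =12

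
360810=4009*90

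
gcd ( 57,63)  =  3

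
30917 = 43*719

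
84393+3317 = 87710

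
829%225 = 154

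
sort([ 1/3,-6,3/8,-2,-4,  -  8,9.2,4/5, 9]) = [ - 8, - 6, - 4, - 2,  1/3, 3/8 , 4/5, 9,9.2]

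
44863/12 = 44863/12 = 3738.58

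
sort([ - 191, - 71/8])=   [ - 191, - 71/8 ] 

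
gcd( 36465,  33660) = 2805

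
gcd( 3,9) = 3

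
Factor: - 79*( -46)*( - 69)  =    -  250746 = - 2^1*3^1*23^2*79^1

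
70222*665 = 46697630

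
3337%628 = 197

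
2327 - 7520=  - 5193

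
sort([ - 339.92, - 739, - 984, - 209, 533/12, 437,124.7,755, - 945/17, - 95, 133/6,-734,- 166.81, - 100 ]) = [ - 984,  -  739 , - 734, - 339.92,-209,-166.81, - 100, - 95, - 945/17,133/6, 533/12, 124.7, 437 , 755 ]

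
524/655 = 4/5 = 0.80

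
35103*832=29205696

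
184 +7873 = 8057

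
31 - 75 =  - 44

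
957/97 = 957/97 = 9.87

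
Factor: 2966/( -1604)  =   - 2^( - 1 )*401^( - 1)* 1483^1  =  - 1483/802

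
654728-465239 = 189489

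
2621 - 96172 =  - 93551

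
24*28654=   687696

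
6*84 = 504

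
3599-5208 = - 1609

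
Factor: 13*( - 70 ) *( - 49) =44590 = 2^1 * 5^1 *7^3 *13^1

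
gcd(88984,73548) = 908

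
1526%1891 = 1526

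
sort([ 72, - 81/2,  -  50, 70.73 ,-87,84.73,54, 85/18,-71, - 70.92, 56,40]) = [ - 87, - 71, - 70.92, - 50, - 81/2, 85/18, 40, 54, 56,70.73, 72, 84.73 ] 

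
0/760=0 = 0.00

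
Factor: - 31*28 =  - 868  =  -  2^2*7^1*31^1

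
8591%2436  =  1283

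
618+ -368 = 250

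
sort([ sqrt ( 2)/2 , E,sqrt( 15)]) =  [sqrt( 2) /2,E,sqrt( 15)]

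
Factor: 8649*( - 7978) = -69001722 = -2^1*3^2*31^2*3989^1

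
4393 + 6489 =10882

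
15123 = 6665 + 8458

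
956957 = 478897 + 478060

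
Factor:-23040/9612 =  - 2^7*3^( - 1)*5^1*89^( - 1) =-640/267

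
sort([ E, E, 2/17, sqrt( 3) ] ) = [ 2/17,  sqrt( 3 ),E, E ] 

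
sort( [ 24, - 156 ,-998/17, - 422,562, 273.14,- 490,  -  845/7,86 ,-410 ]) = [-490, - 422,-410, - 156, - 845/7, - 998/17,24, 86,273.14, 562]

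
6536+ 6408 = 12944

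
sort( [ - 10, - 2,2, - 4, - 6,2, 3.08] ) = [ - 10, - 6 , - 4, - 2, 2, 2 , 3.08 ] 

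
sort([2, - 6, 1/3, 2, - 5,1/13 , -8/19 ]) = [ -6,- 5,- 8/19,1/13, 1/3,  2, 2 ]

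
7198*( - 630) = -4534740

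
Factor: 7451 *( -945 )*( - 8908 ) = 62722965060 = 2^2*3^3*5^1*7^1*17^1*131^1*7451^1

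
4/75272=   1/18818 = 0.00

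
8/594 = 4/297= 0.01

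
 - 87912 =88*( - 999)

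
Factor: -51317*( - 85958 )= 4411106686  =  2^1*7^1 * 7331^1*42979^1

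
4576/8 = 572 = 572.00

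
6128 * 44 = 269632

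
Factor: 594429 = 3^1 * 11^1 * 18013^1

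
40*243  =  9720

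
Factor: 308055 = 3^1 * 5^1 * 11^1 * 1867^1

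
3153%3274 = 3153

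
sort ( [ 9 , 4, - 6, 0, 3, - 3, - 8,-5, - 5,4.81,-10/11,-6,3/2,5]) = [-8, - 6, - 6, - 5, - 5, - 3, -10/11,  0  ,  3/2,3, 4,4.81,5,9]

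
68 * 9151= 622268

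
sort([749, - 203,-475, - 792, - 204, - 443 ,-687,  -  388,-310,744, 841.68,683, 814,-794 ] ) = [  -  794, - 792,- 687 ,-475, - 443, - 388, -310, -204,-203,683,744,  749 , 814,841.68] 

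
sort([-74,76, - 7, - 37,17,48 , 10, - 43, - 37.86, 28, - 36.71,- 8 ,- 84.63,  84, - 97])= [- 97, - 84.63,-74,-43,  -  37.86, - 37,- 36.71 , - 8 , - 7,10,17,28,  48, 76,84 ] 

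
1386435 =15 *92429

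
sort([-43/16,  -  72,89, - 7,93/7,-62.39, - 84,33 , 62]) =[ - 84, - 72, - 62.39,- 7, - 43/16 , 93/7,33, 62 , 89 ] 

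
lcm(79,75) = 5925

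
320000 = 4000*80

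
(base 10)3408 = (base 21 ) 7F6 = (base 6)23440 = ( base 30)3NI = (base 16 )d50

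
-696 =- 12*58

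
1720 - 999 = 721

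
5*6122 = 30610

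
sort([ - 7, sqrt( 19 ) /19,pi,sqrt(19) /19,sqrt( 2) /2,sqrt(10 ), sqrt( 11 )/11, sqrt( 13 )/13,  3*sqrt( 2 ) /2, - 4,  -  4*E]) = [ - 4*E, - 7, - 4,sqrt(19)/19, sqrt( 19 )/19, sqrt (13) /13,sqrt ( 11)/11  ,  sqrt ( 2 )/2,3*sqrt(2 )/2 , pi,sqrt(10 )] 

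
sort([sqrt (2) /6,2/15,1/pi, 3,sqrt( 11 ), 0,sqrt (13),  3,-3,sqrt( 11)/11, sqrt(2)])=[- 3, 0,2/15, sqrt( 2) /6,sqrt( 11)/11,1/pi,sqrt(2 ), 3, 3,  sqrt( 11), sqrt( 13) ]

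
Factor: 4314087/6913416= 1438029/2304472 = 2^(  -  3 )*3^2*19^(- 1)*23^1*6947^1*15161^ ( - 1)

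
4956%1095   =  576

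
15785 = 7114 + 8671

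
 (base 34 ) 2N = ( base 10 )91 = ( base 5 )331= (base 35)2L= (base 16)5B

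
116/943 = 116/943 = 0.12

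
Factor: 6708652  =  2^2 * 1677163^1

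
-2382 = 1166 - 3548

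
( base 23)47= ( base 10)99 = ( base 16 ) 63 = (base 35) 2T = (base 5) 344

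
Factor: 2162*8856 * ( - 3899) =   -  74652874128 = -2^4 * 3^3*7^1*23^1*41^1*47^1*557^1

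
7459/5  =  1491 + 4/5 = 1491.80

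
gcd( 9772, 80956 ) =4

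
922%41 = 20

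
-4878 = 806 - 5684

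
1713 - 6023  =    -  4310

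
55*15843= 871365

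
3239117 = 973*3329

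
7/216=7/216 = 0.03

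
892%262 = 106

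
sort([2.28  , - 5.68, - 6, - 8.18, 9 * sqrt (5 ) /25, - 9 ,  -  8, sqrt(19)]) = [ - 9, - 8.18, - 8, - 6, - 5.68, 9*sqrt(5 ) /25, 2.28, sqrt(19)]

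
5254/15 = 350 + 4/15= 350.27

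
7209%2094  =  927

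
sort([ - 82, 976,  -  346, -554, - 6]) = [-554, - 346,  -  82, - 6,  976 ] 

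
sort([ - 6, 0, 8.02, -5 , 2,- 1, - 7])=[ - 7, - 6, - 5,-1,0,2,  8.02] 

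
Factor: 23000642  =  2^1 * 7^1*1642903^1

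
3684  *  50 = 184200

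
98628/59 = 1671  +  39/59 = 1671.66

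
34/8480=17/4240=0.00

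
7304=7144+160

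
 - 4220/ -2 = 2110/1 =2110.00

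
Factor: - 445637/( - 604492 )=2^( - 2)*7^ ( - 1 ) *193^1*2309^1 * 21589^( - 1)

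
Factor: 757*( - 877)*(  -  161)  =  106886129= 7^1*23^1*757^1*877^1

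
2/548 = 1/274 = 0.00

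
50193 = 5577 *9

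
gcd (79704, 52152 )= 984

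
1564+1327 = 2891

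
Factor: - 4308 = - 2^2*3^1*359^1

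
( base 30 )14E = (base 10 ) 1034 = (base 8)2012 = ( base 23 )1lm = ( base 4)100022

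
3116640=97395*32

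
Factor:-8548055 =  - 5^1*1709611^1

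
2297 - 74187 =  - 71890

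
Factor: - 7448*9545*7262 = -516264003920  =  - 2^4*5^1 * 7^2*19^1*23^1 * 83^1*3631^1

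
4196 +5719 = 9915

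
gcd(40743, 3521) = 503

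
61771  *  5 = 308855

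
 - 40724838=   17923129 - 58647967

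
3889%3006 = 883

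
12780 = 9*1420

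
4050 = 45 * 90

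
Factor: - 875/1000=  - 7/8 = - 2^( - 3 ) * 7^1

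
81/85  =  81/85  =  0.95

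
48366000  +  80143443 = 128509443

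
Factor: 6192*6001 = 2^4*3^2*17^1 *43^1*353^1 = 37158192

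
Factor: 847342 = 2^1*199^1*2129^1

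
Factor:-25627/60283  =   - 7^2* 23^( - 1 ) * 523^1*2621^ ( - 1) 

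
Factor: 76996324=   2^2*19249081^1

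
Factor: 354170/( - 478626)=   -  535/723 = - 3^( - 1)*5^1*107^1* 241^( - 1) 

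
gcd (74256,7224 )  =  168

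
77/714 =11/102 = 0.11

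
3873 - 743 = 3130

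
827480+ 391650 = 1219130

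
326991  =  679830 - 352839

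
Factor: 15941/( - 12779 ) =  - 13^(  -  1)*19^1 * 839^1*983^( - 1 )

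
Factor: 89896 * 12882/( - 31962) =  - 2^3 * 7^( - 1 )*17^1 * 19^1 * 113^1*661^1*761^( - 1 ) = - 193006712/5327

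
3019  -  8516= - 5497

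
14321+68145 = 82466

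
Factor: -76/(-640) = 19/160 = 2^( - 5)*5^(  -  1)* 19^1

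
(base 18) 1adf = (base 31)9LL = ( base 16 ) 2469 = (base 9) 13706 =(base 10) 9321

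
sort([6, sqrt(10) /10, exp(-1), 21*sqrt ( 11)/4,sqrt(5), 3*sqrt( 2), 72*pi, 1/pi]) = [sqrt( 10 )/10, 1/pi,exp( - 1), sqrt(5 ),3*sqrt( 2), 6 , 21*sqrt( 11)/4,72*pi]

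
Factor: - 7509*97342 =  - 2^1*3^1*7^1*17^1*409^1*2503^1=-730941078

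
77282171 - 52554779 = 24727392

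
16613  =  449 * 37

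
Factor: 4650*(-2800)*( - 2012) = 2^7*3^1*5^4*7^1 * 31^1*503^1 = 26196240000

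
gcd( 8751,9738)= 3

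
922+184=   1106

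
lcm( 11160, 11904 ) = 178560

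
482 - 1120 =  - 638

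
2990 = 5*598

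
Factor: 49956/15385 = 276/85 = 2^2*3^1*5^(-1 )* 17^( - 1 )*23^1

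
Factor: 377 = 13^1*29^1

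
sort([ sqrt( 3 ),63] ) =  [sqrt( 3 ), 63 ] 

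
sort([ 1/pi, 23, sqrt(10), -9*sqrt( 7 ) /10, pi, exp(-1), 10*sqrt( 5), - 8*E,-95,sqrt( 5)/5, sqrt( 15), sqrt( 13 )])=[ - 95, - 8*E, -9 * sqrt( 7)/10, 1/pi, exp( - 1), sqrt( 5)/5, pi, sqrt( 10), sqrt( 13),sqrt(15 ), 10 * sqrt (5 ), 23]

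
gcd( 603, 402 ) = 201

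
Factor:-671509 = -139^1*4831^1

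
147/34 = 4  +  11/34= 4.32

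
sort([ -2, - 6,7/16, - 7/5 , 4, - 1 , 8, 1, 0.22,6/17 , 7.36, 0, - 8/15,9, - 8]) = [ - 8 ,  -  6, - 2, - 7/5 , - 1, - 8/15,0,0.22, 6/17,7/16, 1,4,7.36, 8, 9] 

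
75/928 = 75/928 = 0.08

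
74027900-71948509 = 2079391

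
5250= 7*750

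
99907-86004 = 13903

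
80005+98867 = 178872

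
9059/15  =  603 + 14/15=   603.93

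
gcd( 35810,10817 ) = 1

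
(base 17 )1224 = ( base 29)6GJ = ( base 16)1599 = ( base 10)5529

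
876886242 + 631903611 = 1508789853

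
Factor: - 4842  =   - 2^1* 3^2*269^1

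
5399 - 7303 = -1904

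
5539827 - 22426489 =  - 16886662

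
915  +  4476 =5391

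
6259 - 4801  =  1458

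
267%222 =45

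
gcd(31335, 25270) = 5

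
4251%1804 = 643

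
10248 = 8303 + 1945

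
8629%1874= 1133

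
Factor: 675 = 3^3*5^2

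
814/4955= 814/4955= 0.16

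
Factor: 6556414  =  2^1*3278207^1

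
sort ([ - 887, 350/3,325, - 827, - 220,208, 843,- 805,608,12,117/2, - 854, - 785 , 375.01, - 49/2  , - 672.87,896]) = [-887, - 854, - 827, - 805, - 785, - 672.87, - 220,-49/2,12,117/2, 350/3,208, 325, 375.01,608,843 , 896] 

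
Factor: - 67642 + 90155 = 22513 = 47^1*479^1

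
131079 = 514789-383710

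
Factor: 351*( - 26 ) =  - 9126 =-  2^1*3^3*13^2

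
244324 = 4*61081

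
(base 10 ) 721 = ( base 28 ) PL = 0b1011010001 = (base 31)N8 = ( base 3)222201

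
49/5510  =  49/5510 = 0.01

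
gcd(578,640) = 2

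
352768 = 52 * 6784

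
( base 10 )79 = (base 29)2L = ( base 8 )117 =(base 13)61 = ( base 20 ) 3J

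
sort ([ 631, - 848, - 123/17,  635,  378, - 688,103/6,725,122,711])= [ - 848, - 688,-123/17,  103/6,122,  378 , 631 , 635 , 711, 725 ]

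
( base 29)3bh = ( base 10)2859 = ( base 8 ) 5453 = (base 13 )13bc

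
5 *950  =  4750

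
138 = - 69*( - 2 )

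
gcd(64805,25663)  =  1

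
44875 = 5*8975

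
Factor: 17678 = 2^1 * 8839^1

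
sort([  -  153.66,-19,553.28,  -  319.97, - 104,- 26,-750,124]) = [ - 750, - 319.97, - 153.66,-104, - 26, -19,124,  553.28 ] 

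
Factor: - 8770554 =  - 2^1* 3^2*13^1*37^1 *1013^1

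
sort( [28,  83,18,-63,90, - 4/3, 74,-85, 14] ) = [-85,-63,  -  4/3,14, 18,28,  74, 83, 90 ] 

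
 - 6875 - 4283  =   - 11158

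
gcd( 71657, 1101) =1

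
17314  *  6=103884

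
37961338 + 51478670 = 89440008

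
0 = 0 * 718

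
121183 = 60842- - 60341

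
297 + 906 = 1203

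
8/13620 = 2/3405 = 0.00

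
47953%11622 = 1465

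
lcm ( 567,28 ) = 2268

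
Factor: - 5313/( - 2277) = 3^(-1)*7^1 = 7/3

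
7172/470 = 3586/235 = 15.26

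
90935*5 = 454675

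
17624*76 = 1339424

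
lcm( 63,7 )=63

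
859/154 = 5 + 89/154 = 5.58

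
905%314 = 277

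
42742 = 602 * 71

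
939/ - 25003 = - 1 + 24064/25003 = - 0.04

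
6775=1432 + 5343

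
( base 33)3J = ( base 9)141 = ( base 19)64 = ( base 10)118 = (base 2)1110110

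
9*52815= 475335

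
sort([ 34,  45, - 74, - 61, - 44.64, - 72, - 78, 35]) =[ - 78, - 74, - 72 ,-61,-44.64,34,35, 45 ] 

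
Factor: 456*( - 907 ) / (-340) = 2^1*3^1*5^( - 1 )*17^( - 1)*19^1 * 907^1 =103398/85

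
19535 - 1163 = 18372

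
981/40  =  981/40 = 24.52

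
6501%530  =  141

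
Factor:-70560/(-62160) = 42/37= 2^1*3^1*7^1*37^ ( - 1)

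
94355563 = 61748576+32606987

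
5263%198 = 115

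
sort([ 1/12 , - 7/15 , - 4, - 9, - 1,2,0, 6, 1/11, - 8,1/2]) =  [ - 9, - 8, - 4, - 1, - 7/15,0, 1/12,1/11,1/2,  2, 6 ]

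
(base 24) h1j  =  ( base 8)23153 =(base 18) 1C67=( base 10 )9835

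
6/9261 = 2/3087 = 0.00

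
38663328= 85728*451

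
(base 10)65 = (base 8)101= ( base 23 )2J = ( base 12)55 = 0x41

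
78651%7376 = 4891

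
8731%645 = 346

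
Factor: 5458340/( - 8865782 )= -2729170/4432891= -2^1*5^1*1201^(-1 )*3691^( - 1)*272917^1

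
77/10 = 7+7/10 = 7.70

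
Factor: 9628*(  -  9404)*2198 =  - 2^5*7^1 *29^1 * 83^1*157^1 * 2351^1 = -199010682976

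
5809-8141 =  - 2332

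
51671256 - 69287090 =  - 17615834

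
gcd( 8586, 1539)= 81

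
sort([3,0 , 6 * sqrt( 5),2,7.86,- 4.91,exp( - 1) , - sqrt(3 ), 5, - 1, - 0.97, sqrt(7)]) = [ - 4.91, - sqrt(3 ), -1,  -  0.97 , 0,exp( - 1 ),  2,sqrt(7),3,5, 7.86,6*sqrt(5 ) ]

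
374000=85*4400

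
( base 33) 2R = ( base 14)69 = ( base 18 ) 53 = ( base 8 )135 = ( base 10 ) 93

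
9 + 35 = 44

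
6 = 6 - 0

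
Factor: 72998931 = 3^1*19^1*107^1*11969^1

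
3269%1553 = 163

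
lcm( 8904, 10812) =151368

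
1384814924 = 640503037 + 744311887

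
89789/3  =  29929 + 2/3 = 29929.67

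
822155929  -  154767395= 667388534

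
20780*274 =5693720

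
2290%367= 88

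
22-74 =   -  52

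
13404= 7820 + 5584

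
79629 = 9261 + 70368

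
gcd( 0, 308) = 308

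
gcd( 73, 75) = 1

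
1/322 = 1/322 = 0.00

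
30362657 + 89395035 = 119757692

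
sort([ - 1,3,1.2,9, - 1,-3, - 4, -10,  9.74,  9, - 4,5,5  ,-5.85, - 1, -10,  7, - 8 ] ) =[ - 10, - 10,  -  8, - 5.85, - 4, - 4 ,-3, - 1,-1 ,-1 , 1.2 , 3, 5, 5,7, 9, 9,9.74 ] 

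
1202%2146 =1202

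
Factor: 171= 3^2*19^1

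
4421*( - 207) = -915147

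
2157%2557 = 2157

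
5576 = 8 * 697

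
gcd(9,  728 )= 1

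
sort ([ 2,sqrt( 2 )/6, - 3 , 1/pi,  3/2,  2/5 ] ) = [ - 3 , sqrt(2 ) /6  ,  1/pi , 2/5 , 3/2,2]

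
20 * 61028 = 1220560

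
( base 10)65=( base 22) 2L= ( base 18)3B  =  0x41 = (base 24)2H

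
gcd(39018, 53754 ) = 6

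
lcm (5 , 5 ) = 5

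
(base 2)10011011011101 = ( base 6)114021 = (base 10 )9949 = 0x26DD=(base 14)38A9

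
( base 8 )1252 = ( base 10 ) 682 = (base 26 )106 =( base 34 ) k2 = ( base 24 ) 14A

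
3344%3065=279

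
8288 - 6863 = 1425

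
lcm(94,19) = 1786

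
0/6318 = 0 =0.00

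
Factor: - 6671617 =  - 6671617^1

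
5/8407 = 5/8407 =0.00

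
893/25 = 35  +  18/25 =35.72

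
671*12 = 8052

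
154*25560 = 3936240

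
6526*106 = 691756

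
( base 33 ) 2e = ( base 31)2i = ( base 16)50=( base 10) 80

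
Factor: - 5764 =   -  2^2 * 11^1*131^1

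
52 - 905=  - 853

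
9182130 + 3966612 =13148742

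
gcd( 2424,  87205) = 1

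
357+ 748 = 1105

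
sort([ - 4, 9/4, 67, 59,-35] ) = [-35, - 4,9/4, 59,67]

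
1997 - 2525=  - 528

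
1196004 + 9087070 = 10283074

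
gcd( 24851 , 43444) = 1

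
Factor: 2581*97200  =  250873200 = 2^4*3^5*5^2*29^1*89^1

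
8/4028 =2/1007 = 0.00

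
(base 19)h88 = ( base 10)6297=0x1899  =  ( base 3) 22122020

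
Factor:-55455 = -3^1*5^1*3697^1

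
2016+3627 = 5643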